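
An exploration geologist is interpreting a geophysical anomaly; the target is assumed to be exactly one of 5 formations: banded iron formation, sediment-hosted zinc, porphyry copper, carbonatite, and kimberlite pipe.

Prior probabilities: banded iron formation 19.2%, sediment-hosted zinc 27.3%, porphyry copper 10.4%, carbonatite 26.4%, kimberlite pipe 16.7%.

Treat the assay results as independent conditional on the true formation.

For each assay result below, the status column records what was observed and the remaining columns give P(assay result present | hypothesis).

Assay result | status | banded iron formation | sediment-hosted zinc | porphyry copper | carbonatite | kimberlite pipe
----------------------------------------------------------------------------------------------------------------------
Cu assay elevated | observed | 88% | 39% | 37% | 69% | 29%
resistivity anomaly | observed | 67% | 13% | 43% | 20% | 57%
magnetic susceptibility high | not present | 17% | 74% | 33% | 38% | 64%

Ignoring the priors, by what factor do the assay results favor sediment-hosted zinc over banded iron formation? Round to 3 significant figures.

The Bayes factor is the ratio of the joint likelihoods of the assay result pattern under the two hypotheses (using 1 − P(present | H) for each absent assay result).
  sediment-hosted zinc: 0.39 × 0.13 × (1 − 0.74) = 0.013182
  banded iron formation: 0.88 × 0.67 × (1 − 0.17) = 0.48937
Bayes factor = 0.013182 / 0.48937 ≈ 0.0269

0.0269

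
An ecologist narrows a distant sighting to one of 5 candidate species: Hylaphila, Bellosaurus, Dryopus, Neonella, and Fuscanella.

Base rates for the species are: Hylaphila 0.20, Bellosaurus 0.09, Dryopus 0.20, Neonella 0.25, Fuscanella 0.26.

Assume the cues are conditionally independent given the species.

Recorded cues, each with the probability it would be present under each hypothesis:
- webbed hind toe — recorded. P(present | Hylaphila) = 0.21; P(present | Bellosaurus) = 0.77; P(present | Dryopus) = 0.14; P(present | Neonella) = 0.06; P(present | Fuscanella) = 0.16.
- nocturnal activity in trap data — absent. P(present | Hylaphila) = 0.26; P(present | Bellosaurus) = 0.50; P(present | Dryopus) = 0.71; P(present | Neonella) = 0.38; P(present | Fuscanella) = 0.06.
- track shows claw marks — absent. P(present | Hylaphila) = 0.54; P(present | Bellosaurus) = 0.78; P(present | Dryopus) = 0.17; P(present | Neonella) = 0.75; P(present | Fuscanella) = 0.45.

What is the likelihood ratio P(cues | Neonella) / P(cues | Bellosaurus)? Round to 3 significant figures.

0.110

Joint likelihood of the cue pattern under each hypothesis (using 1 − P(present | H) for each absent cue):
  Neonella: 0.06 × (1 − 0.38) × (1 − 0.75) = 0.0093
  Bellosaurus: 0.77 × (1 − 0.50) × (1 − 0.78) = 0.0847
Bayes factor = 0.0093 / 0.0847 ≈ 0.110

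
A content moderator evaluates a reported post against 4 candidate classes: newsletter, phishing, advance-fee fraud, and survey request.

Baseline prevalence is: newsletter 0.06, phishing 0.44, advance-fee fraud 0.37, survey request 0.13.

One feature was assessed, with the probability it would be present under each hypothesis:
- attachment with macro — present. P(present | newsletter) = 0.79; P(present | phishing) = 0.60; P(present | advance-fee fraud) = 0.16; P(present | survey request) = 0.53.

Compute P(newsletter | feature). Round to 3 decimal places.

By Bayes' rule, the unnormalized weight for each hypothesis is prior × likelihood:
  newsletter: 0.06 × 0.79 = 0.0474
  phishing: 0.44 × 0.60 = 0.264
  advance-fee fraud: 0.37 × 0.16 = 0.0592
  survey request: 0.13 × 0.53 = 0.0689
Normalizing constant Z = 0.0474 + 0.264 + 0.0592 + 0.0689 = 0.4395.
P(newsletter | evidence) = 0.0474 / 0.4395 ≈ 0.108.

0.108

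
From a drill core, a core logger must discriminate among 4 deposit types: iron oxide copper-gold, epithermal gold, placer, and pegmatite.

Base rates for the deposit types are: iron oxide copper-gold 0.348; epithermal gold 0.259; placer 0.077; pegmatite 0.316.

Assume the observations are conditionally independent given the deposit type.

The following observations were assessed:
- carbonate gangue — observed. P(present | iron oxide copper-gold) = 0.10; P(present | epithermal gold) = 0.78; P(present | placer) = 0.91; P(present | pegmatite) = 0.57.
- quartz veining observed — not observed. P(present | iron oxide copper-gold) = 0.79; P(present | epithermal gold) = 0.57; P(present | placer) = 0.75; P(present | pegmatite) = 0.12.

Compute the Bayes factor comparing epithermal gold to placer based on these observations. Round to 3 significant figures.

1.47

Take the product of per-observation likelihoods under each hypothesis (using 1 − P(present | H) for each absent observation), then divide.
  epithermal gold: 0.78 × (1 − 0.57) = 0.3354
  placer: 0.91 × (1 − 0.75) = 0.2275
Bayes factor = 0.3354 / 0.2275 ≈ 1.47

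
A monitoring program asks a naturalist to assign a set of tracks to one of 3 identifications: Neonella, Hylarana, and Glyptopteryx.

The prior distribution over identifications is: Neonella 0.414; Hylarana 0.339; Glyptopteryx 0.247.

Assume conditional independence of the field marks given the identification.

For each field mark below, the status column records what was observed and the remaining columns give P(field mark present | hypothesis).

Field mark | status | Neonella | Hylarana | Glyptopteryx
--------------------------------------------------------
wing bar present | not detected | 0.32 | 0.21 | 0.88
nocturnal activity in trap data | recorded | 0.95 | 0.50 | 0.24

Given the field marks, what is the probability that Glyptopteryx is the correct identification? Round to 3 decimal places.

By Bayes' rule with conditional independence, the unnormalized weight for each hypothesis is prior × ∏ likelihoods (using 1 − P(present | H) for each absent field mark):
  Neonella: 0.414 × (1 − 0.32) × 0.95 = 0.26744
  Hylarana: 0.339 × (1 − 0.21) × 0.50 = 0.13391
  Glyptopteryx: 0.247 × (1 − 0.88) × 0.24 = 0.0071136
Normalizing constant Z = 0.26744 + 0.13391 + 0.0071136 = 0.40846.
P(Glyptopteryx | evidence) = 0.0071136 / 0.40846 ≈ 0.017.

0.017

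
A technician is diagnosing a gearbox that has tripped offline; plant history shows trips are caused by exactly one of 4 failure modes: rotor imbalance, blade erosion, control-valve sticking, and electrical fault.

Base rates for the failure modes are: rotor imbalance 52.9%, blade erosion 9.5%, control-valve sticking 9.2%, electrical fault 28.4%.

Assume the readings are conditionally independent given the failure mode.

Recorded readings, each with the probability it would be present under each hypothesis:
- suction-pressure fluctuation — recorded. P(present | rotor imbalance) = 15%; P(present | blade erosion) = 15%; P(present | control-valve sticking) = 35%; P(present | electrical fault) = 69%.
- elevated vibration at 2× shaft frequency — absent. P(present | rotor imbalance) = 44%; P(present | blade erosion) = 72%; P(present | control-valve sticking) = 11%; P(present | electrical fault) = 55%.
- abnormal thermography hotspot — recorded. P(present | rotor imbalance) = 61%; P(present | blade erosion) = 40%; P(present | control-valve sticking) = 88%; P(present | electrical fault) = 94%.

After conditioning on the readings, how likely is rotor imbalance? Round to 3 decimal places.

0.198

Multiply each prior by the joint likelihood of the reading pattern (using 1 − P(present | H) for each absent reading):
  rotor imbalance: 0.529 × 0.15 × (1 − 0.44) × 0.61 = 0.027106
  blade erosion: 0.095 × 0.15 × (1 − 0.72) × 0.40 = 0.001596
  control-valve sticking: 0.092 × 0.35 × (1 − 0.11) × 0.88 = 0.025219
  electrical fault: 0.284 × 0.69 × (1 − 0.55) × 0.94 = 0.082891
Marginal likelihood of the evidence = 0.13681.
P(rotor imbalance | evidence) = 0.027106 / 0.13681 ≈ 0.198.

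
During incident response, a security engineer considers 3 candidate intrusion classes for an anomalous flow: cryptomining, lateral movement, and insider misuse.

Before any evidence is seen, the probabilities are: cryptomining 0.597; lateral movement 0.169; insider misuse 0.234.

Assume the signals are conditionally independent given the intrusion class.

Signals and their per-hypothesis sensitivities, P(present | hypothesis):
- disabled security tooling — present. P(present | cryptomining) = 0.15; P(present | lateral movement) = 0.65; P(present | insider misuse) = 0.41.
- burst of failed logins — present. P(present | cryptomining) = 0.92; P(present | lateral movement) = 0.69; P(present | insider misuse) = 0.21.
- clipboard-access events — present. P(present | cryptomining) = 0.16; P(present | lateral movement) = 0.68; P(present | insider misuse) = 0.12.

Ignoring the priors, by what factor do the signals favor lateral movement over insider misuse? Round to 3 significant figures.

Take the product of per-signal likelihoods under each hypothesis, then divide.
  lateral movement: 0.65 × 0.69 × 0.68 = 0.30498
  insider misuse: 0.41 × 0.21 × 0.12 = 0.010332
Bayes factor = 0.30498 / 0.010332 ≈ 29.5

29.5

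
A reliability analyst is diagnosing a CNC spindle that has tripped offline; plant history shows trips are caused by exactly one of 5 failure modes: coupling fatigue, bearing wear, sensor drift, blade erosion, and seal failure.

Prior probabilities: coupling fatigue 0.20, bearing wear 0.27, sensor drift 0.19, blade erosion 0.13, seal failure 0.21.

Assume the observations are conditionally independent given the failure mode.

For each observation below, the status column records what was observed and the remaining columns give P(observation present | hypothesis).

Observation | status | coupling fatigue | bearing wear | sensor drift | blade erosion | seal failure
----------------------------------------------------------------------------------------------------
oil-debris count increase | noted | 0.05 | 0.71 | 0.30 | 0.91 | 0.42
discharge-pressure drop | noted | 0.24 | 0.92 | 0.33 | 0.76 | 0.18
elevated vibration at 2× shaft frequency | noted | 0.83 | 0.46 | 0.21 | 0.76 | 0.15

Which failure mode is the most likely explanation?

By Bayes' rule with conditional independence, the unnormalized weight for each hypothesis is prior × ∏ likelihoods:
  coupling fatigue: 0.20 × 0.05 × 0.24 × 0.83 = 0.001992
  bearing wear: 0.27 × 0.71 × 0.92 × 0.46 = 0.081127
  sensor drift: 0.19 × 0.30 × 0.33 × 0.21 = 0.0039501
  blade erosion: 0.13 × 0.91 × 0.76 × 0.76 = 0.06833
  seal failure: 0.21 × 0.42 × 0.18 × 0.15 = 0.0023814
Normalizing constant Z = 0.001992 + 0.081127 + 0.0039501 + 0.06833 + 0.0023814 = 0.15778.
P(coupling fatigue | evidence) ≈ 0.001992 / 0.15778 ≈ 0.013
P(bearing wear | evidence) ≈ 0.081127 / 0.15778 ≈ 0.514
P(sensor drift | evidence) ≈ 0.0039501 / 0.15778 ≈ 0.025
P(blade erosion | evidence) ≈ 0.06833 / 0.15778 ≈ 0.433
P(seal failure | evidence) ≈ 0.0023814 / 0.15778 ≈ 0.015
The largest is 0.514, so bearing wear is most probable.

bearing wear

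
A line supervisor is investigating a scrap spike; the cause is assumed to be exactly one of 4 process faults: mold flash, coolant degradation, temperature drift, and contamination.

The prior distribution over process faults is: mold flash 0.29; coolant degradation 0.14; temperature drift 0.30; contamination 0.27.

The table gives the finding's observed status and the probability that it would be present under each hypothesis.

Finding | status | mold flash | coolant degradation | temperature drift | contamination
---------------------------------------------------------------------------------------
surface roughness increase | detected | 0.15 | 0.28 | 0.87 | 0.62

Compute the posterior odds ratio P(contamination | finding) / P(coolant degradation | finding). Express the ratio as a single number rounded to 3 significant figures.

4.27

Posterior odds equal prior odds times the likelihood ratio; only the two competing hypotheses matter.
  contamination: 0.27 × 0.62 = 0.1674
  coolant degradation: 0.14 × 0.28 = 0.0392
Odds(contamination : coolant degradation) = 0.1674 / 0.0392 ≈ 4.27.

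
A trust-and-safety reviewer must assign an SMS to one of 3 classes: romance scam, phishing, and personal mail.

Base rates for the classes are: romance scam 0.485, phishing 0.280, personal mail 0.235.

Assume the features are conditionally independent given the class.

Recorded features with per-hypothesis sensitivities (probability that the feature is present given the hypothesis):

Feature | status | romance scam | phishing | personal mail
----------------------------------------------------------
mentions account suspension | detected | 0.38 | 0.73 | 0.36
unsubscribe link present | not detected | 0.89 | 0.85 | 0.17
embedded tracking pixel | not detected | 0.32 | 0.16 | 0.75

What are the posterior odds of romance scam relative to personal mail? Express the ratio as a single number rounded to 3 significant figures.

Posterior odds equal prior odds times the likelihood ratio; only the two competing hypotheses matter (using 1 − P(present | H) for each absent feature).
  romance scam: 0.485 × 0.38 × (1 − 0.89) × (1 − 0.32) = 0.013786
  personal mail: 0.235 × 0.36 × (1 − 0.17) × (1 − 0.75) = 0.017554
Odds(romance scam : personal mail) = 0.013786 / 0.017554 ≈ 0.785.

0.785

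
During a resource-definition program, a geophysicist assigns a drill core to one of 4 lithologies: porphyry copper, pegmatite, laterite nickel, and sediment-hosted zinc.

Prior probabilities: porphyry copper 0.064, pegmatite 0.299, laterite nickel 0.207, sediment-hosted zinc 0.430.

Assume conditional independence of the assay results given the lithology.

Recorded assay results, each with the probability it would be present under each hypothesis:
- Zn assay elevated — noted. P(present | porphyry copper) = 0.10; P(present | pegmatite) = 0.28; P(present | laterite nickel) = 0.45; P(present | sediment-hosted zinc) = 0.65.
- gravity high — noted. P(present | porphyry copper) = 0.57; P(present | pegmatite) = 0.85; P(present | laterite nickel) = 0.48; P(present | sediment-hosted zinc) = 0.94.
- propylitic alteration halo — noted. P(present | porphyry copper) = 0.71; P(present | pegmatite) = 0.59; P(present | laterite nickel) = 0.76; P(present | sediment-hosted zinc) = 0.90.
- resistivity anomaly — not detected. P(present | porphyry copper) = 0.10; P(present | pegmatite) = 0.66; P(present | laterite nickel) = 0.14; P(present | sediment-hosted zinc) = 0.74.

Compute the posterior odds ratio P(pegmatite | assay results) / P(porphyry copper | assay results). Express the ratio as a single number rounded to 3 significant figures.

6.12

The normalizing constant cancels in an odds ratio, so compute prior × likelihood for the two hypotheses only (using 1 − P(present | H) for each absent assay result):
  pegmatite: 0.299 × 0.28 × 0.85 × 0.59 × (1 − 0.66) = 0.014275
  porphyry copper: 0.064 × 0.10 × 0.57 × 0.71 × (1 − 0.10) = 0.0023311
Odds(pegmatite : porphyry copper) = 0.014275 / 0.0023311 ≈ 6.12.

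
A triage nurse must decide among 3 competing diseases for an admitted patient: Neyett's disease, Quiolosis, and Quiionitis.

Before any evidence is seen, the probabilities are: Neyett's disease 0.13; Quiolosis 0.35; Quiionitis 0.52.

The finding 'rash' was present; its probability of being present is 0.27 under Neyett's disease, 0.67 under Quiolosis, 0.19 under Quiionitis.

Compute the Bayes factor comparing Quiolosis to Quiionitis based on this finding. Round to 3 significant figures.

3.53

Likelihood of this finding under each hypothesis:
  Quiolosis: 0.67
  Quiionitis: 0.19
Bayes factor = 0.67 / 0.19 ≈ 3.53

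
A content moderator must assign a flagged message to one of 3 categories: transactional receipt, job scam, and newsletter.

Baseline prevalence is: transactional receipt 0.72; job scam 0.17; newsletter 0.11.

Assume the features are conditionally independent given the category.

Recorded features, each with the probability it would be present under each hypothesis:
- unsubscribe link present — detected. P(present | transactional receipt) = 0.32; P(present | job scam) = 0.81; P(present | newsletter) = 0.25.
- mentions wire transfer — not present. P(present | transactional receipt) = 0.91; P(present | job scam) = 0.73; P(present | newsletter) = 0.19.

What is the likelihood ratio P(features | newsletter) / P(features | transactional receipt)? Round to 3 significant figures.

The Bayes factor is the ratio of the joint likelihoods of the feature pattern under the two hypotheses (using 1 − P(present | H) for each absent feature).
  newsletter: 0.25 × (1 − 0.19) = 0.2025
  transactional receipt: 0.32 × (1 − 0.91) = 0.0288
Bayes factor = 0.2025 / 0.0288 ≈ 7.03

7.03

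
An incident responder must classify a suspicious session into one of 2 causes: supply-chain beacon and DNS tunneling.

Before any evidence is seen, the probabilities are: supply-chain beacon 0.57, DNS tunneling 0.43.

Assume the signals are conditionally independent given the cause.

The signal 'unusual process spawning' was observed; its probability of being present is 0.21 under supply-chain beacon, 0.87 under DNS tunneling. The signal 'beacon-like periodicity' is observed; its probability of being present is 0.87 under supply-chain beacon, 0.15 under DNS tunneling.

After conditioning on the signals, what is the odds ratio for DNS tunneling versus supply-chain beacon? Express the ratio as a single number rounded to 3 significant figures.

The normalizing constant cancels in an odds ratio, so compute prior × likelihood for the two hypotheses only:
  DNS tunneling: 0.43 × 0.87 × 0.15 = 0.056115
  supply-chain beacon: 0.57 × 0.21 × 0.87 = 0.10414
Posterior odds = 0.056115 / 0.10414 ≈ 0.539.

0.539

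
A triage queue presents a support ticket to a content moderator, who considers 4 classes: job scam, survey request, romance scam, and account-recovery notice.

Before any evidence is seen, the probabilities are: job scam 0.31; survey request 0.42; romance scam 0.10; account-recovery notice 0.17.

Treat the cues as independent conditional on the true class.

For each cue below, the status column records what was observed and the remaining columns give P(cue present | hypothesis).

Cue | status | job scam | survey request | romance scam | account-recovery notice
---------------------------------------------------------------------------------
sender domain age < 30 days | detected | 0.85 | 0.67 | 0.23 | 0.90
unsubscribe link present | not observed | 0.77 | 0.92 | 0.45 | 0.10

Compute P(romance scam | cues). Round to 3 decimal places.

0.054

For each hypothesis, the unnormalized posterior weight is prior × product of the cue likelihoods (using 1 − P(present | H) for each absent cue):
  job scam: 0.31 × 0.85 × (1 − 0.77) = 0.060605
  survey request: 0.42 × 0.67 × (1 − 0.92) = 0.022512
  romance scam: 0.10 × 0.23 × (1 − 0.45) = 0.01265
  account-recovery notice: 0.17 × 0.90 × (1 − 0.10) = 0.1377
Marginal likelihood of the evidence = 0.23347.
P(romance scam | evidence) = 0.01265 / 0.23347 ≈ 0.054.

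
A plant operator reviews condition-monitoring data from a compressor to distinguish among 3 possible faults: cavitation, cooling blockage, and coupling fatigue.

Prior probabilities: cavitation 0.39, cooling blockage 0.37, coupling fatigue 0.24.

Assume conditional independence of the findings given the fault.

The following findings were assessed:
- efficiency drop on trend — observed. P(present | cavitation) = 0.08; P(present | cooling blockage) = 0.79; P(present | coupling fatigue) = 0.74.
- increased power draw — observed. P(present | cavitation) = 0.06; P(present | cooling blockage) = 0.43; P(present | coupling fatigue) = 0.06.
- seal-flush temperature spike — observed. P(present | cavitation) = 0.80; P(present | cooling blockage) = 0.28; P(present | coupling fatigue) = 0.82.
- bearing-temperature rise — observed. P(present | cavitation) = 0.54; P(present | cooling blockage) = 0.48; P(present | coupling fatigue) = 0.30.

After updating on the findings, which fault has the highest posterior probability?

cooling blockage

For each hypothesis, the unnormalized posterior weight is prior × product of the finding likelihoods:
  cavitation: 0.39 × 0.08 × 0.06 × 0.80 × 0.54 = 0.0008087
  cooling blockage: 0.37 × 0.79 × 0.43 × 0.28 × 0.48 = 0.016893
  coupling fatigue: 0.24 × 0.74 × 0.06 × 0.82 × 0.30 = 0.0026214
Marginal likelihood of the evidence = 0.020323.
P(cavitation | evidence) ≈ 0.0008087 / 0.020323 ≈ 0.040
P(cooling blockage | evidence) ≈ 0.016893 / 0.020323 ≈ 0.831
P(coupling fatigue | evidence) ≈ 0.0026214 / 0.020323 ≈ 0.129
The largest is 0.831, so cooling blockage is most probable.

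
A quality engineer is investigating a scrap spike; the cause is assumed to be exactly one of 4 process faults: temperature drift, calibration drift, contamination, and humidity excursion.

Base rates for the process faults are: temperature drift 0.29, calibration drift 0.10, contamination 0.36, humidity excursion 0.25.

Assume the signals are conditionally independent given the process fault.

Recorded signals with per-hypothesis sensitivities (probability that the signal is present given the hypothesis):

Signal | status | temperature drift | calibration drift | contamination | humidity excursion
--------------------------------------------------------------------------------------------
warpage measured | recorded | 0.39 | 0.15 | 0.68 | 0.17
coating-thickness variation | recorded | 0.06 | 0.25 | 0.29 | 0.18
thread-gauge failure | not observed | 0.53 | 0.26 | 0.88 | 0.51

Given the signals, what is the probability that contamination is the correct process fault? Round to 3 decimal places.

By Bayes' rule with conditional independence, the unnormalized weight for each hypothesis is prior × ∏ likelihoods (using 1 − P(present | H) for each absent signal):
  temperature drift: 0.29 × 0.39 × 0.06 × (1 − 0.53) = 0.0031894
  calibration drift: 0.10 × 0.15 × 0.25 × (1 − 0.26) = 0.002775
  contamination: 0.36 × 0.68 × 0.29 × (1 − 0.88) = 0.008519
  humidity excursion: 0.25 × 0.17 × 0.18 × (1 − 0.51) = 0.0037485
The unnormalized weights sum to 0.018232.
P(contamination | evidence) = 0.008519 / 0.018232 ≈ 0.467.

0.467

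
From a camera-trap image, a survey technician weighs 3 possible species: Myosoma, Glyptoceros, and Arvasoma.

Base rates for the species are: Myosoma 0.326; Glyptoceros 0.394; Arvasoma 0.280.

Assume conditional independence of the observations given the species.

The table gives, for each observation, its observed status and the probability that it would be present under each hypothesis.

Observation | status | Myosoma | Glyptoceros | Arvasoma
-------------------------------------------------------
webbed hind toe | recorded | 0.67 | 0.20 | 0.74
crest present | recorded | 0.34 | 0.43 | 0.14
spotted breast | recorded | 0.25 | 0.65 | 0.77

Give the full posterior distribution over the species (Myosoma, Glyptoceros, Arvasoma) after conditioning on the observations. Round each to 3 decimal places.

For each hypothesis, the unnormalized posterior weight is prior × product of the observation likelihoods:
  Myosoma: 0.326 × 0.67 × 0.34 × 0.25 = 0.018566
  Glyptoceros: 0.394 × 0.20 × 0.43 × 0.65 = 0.022025
  Arvasoma: 0.280 × 0.74 × 0.14 × 0.77 = 0.022336
Marginal likelihood of the evidence = 0.062926.
P(Myosoma | evidence) = 0.018566 / 0.062926 ≈ 0.295
P(Glyptoceros | evidence) = 0.022025 / 0.062926 ≈ 0.350
P(Arvasoma | evidence) = 0.022336 / 0.062926 ≈ 0.355

0.295, 0.350, 0.355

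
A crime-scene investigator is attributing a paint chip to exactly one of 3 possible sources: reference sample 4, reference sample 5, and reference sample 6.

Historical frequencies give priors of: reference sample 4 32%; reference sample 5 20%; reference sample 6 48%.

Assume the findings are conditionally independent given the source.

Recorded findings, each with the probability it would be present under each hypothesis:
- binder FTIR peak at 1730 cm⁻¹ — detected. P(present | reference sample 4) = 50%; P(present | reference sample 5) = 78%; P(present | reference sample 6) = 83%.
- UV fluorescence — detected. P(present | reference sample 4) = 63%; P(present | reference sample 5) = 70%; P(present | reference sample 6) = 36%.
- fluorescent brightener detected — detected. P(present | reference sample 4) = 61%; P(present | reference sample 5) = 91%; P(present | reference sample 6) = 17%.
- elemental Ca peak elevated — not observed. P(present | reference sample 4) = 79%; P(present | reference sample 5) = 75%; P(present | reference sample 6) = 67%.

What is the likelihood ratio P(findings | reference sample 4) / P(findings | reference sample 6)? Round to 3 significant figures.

2.41

Take the product of per-finding likelihoods under each hypothesis (using 1 − P(present | H) for each absent finding), then divide.
  reference sample 4: 0.50 × 0.63 × 0.61 × (1 − 0.79) = 0.040351
  reference sample 6: 0.83 × 0.36 × 0.17 × (1 − 0.67) = 0.016763
Bayes factor = 0.040351 / 0.016763 ≈ 2.41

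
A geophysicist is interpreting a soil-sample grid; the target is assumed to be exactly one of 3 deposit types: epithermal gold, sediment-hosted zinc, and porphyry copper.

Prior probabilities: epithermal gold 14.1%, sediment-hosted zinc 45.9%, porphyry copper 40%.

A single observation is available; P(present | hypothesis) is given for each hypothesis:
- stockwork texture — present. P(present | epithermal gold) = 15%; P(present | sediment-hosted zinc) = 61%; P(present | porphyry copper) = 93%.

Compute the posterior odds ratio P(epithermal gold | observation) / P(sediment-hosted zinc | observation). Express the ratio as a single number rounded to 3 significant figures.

Unnormalized posterior weight (prior times the observation likelihood) for each of the two hypotheses:
  epithermal gold: 0.141 × 0.15 = 0.02115
  sediment-hosted zinc: 0.459 × 0.61 = 0.27999
Odds(epithermal gold : sediment-hosted zinc) = 0.02115 / 0.27999 ≈ 0.0755.

0.0755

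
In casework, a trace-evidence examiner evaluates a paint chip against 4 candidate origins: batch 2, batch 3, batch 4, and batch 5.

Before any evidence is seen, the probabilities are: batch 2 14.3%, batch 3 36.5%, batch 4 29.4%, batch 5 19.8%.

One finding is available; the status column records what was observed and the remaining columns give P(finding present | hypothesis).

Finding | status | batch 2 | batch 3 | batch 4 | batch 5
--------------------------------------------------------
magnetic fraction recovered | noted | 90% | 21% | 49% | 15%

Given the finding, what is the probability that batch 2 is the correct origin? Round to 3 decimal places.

0.339

Multiply each prior by the likelihood of the finding:
  batch 2: 0.143 × 0.90 = 0.1287
  batch 3: 0.365 × 0.21 = 0.07665
  batch 4: 0.294 × 0.49 = 0.14406
  batch 5: 0.198 × 0.15 = 0.0297
The unnormalized weights sum to 0.37911.
P(batch 2 | evidence) = 0.1287 / 0.37911 ≈ 0.339.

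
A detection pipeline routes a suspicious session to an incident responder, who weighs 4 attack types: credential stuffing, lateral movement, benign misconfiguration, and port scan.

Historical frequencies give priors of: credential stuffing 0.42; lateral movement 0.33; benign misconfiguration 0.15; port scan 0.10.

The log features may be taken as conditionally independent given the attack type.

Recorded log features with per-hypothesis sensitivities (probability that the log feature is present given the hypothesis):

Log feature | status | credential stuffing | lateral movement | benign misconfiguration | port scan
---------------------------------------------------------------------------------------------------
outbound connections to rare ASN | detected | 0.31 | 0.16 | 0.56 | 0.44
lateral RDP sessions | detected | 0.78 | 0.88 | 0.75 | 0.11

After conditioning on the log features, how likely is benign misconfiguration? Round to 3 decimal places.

0.292

For each hypothesis, the unnormalized posterior weight is prior × product of the log feature likelihoods:
  credential stuffing: 0.42 × 0.31 × 0.78 = 0.10156
  lateral movement: 0.33 × 0.16 × 0.88 = 0.046464
  benign misconfiguration: 0.15 × 0.56 × 0.75 = 0.063
  port scan: 0.10 × 0.44 × 0.11 = 0.00484
Marginal likelihood of the evidence = 0.21586.
P(benign misconfiguration | evidence) = 0.063 / 0.21586 ≈ 0.292.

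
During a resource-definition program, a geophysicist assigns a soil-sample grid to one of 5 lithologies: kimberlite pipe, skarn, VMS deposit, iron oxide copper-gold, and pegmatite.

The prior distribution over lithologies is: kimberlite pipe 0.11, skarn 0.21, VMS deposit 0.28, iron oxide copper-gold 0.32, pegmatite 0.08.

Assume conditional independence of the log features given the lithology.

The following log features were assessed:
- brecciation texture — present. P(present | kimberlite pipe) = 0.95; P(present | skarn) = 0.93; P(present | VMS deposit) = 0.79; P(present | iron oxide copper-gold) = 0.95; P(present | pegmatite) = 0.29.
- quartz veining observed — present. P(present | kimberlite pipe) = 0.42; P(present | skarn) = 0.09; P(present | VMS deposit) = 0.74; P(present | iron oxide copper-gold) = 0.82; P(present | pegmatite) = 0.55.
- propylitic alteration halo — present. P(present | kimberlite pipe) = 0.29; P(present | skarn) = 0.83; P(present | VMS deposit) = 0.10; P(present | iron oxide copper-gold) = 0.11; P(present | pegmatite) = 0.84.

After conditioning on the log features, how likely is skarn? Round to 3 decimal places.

0.178

Multiply each prior by the joint likelihood of the log feature pattern:
  kimberlite pipe: 0.11 × 0.95 × 0.42 × 0.29 = 0.012728
  skarn: 0.21 × 0.93 × 0.09 × 0.83 = 0.014589
  VMS deposit: 0.28 × 0.79 × 0.74 × 0.10 = 0.016369
  iron oxide copper-gold: 0.32 × 0.95 × 0.82 × 0.11 = 0.027421
  pegmatite: 0.08 × 0.29 × 0.55 × 0.84 = 0.010718
Normalizing constant Z = 0.012728 + 0.014589 + 0.016369 + 0.027421 + 0.010718 = 0.081825.
P(skarn | evidence) = 0.014589 / 0.081825 ≈ 0.178.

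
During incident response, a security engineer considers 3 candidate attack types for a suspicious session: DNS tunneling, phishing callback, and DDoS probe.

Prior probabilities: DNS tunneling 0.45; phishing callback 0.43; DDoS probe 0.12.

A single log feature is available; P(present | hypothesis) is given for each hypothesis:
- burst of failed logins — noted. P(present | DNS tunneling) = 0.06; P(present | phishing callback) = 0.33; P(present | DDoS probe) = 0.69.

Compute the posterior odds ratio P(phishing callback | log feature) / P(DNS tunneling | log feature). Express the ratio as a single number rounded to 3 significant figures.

Unnormalized posterior weight (prior times the log feature likelihood) for each of the two hypotheses:
  phishing callback: 0.43 × 0.33 = 0.1419
  DNS tunneling: 0.45 × 0.06 = 0.027
Odds(phishing callback : DNS tunneling) = 0.1419 / 0.027 ≈ 5.26.

5.26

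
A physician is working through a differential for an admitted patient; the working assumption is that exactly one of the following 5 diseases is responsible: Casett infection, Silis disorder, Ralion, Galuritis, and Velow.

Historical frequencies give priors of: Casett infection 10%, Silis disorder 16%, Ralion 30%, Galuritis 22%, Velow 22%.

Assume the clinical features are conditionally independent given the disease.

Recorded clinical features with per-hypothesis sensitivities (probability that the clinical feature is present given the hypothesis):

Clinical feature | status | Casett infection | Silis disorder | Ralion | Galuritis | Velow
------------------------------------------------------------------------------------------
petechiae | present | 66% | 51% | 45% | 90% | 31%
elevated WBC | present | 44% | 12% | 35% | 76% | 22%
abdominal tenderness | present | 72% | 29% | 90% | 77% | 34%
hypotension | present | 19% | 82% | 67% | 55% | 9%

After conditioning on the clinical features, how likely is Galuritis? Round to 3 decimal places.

Multiply each prior by the joint likelihood of the clinical feature pattern:
  Casett infection: 0.10 × 0.66 × 0.44 × 0.72 × 0.19 = 0.0039727
  Silis disorder: 0.16 × 0.51 × 0.12 × 0.29 × 0.82 = 0.0023285
  Ralion: 0.30 × 0.45 × 0.35 × 0.90 × 0.67 = 0.028492
  Galuritis: 0.22 × 0.90 × 0.76 × 0.77 × 0.55 = 0.063728
  Velow: 0.22 × 0.31 × 0.22 × 0.34 × 0.09 = 0.00045912
Normalizing constant Z = 0.0039727 + 0.0023285 + 0.028492 + 0.063728 + 0.00045912 = 0.09898.
P(Galuritis | evidence) = 0.063728 / 0.09898 ≈ 0.644.

0.644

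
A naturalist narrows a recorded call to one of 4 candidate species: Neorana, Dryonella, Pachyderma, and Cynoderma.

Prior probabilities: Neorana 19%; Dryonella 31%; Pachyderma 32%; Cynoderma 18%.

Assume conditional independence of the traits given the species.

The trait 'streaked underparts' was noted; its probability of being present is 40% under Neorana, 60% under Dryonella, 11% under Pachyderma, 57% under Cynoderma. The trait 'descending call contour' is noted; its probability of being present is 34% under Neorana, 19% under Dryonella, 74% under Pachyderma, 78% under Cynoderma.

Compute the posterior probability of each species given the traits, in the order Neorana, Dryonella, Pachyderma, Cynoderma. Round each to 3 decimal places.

For each hypothesis, the unnormalized posterior weight is prior × product of the trait likelihoods:
  Neorana: 0.19 × 0.40 × 0.34 = 0.02584
  Dryonella: 0.31 × 0.60 × 0.19 = 0.03534
  Pachyderma: 0.32 × 0.11 × 0.74 = 0.026048
  Cynoderma: 0.18 × 0.57 × 0.78 = 0.080028
Normalizing constant Z = 0.02584 + 0.03534 + 0.026048 + 0.080028 = 0.16726.
P(Neorana | evidence) = 0.02584 / 0.16726 ≈ 0.154
P(Dryonella | evidence) = 0.03534 / 0.16726 ≈ 0.211
P(Pachyderma | evidence) = 0.026048 / 0.16726 ≈ 0.156
P(Cynoderma | evidence) = 0.080028 / 0.16726 ≈ 0.478

0.154, 0.211, 0.156, 0.478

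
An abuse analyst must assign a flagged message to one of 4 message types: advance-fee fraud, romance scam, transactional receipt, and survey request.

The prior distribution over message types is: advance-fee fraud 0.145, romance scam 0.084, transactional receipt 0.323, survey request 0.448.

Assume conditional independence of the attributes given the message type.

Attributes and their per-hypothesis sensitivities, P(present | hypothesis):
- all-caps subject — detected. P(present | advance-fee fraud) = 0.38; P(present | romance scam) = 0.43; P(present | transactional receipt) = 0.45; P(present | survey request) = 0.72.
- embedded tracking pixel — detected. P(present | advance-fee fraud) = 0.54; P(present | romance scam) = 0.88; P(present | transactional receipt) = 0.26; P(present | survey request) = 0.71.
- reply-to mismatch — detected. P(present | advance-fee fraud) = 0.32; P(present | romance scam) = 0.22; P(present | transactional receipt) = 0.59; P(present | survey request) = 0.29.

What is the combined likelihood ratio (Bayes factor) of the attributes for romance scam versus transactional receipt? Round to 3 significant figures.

1.21

The Bayes factor is the ratio of the joint likelihoods of the attribute pattern under the two hypotheses.
  romance scam: 0.43 × 0.88 × 0.22 = 0.083248
  transactional receipt: 0.45 × 0.26 × 0.59 = 0.06903
Bayes factor = 0.083248 / 0.06903 ≈ 1.21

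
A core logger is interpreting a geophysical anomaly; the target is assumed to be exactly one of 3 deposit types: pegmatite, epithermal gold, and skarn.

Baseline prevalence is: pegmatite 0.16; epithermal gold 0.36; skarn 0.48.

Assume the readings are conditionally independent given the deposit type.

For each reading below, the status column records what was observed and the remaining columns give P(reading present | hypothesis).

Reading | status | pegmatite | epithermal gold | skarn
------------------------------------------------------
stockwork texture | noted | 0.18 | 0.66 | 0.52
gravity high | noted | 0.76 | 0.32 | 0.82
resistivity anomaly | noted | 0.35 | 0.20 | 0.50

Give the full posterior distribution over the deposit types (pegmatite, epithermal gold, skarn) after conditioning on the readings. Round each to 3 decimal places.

0.061, 0.121, 0.817

Multiply each prior by the joint likelihood of the reading pattern:
  pegmatite: 0.16 × 0.18 × 0.76 × 0.35 = 0.0076608
  epithermal gold: 0.36 × 0.66 × 0.32 × 0.20 = 0.015206
  skarn: 0.48 × 0.52 × 0.82 × 0.50 = 0.10234
Normalizing constant Z = 0.0076608 + 0.015206 + 0.10234 = 0.1252.
P(pegmatite | evidence) = 0.0076608 / 0.1252 ≈ 0.061
P(epithermal gold | evidence) = 0.015206 / 0.1252 ≈ 0.121
P(skarn | evidence) = 0.10234 / 0.1252 ≈ 0.817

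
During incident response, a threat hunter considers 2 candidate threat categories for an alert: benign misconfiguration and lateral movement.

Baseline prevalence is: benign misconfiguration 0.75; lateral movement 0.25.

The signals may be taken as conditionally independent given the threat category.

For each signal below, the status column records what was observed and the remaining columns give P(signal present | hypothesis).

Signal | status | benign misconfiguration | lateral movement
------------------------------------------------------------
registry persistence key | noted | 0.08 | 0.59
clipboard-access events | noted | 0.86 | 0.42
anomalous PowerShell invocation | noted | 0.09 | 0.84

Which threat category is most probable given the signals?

lateral movement

For each hypothesis, the unnormalized posterior weight is prior × product of the signal likelihoods:
  benign misconfiguration: 0.75 × 0.08 × 0.86 × 0.09 = 0.004644
  lateral movement: 0.25 × 0.59 × 0.42 × 0.84 = 0.052038
Normalizing constant Z = 0.004644 + 0.052038 = 0.056682.
P(benign misconfiguration | evidence) ≈ 0.004644 / 0.056682 ≈ 0.082
P(lateral movement | evidence) ≈ 0.052038 / 0.056682 ≈ 0.918
The largest is 0.918, so lateral movement is most probable.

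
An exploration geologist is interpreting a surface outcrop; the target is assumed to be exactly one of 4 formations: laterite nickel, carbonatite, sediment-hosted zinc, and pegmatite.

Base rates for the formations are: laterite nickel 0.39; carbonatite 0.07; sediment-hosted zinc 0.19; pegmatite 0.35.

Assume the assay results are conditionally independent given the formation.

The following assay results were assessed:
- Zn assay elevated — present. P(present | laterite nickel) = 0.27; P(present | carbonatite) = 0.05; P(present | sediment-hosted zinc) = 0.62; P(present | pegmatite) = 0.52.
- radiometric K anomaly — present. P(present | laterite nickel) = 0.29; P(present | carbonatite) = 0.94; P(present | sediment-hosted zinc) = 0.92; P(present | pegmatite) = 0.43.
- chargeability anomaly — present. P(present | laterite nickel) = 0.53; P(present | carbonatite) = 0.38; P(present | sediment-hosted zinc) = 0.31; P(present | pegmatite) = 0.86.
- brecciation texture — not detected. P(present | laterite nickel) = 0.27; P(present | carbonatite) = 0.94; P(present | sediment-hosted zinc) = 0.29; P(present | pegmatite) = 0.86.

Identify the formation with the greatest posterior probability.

Multiply each prior by the joint likelihood of the assay result pattern (using 1 − P(present | H) for each absent assay result):
  laterite nickel: 0.39 × 0.27 × 0.29 × 0.53 × (1 − 0.27) = 0.011815
  carbonatite: 0.07 × 0.05 × 0.94 × 0.38 × (1 − 0.94) = 7.5012e-05
  sediment-hosted zinc: 0.19 × 0.62 × 0.92 × 0.31 × (1 − 0.29) = 0.023854
  pegmatite: 0.35 × 0.52 × 0.43 × 0.86 × (1 − 0.86) = 0.0094225
Normalizing constant Z = 0.011815 + 7.5012e-05 + 0.023854 + 0.0094225 = 0.045166.
P(laterite nickel | evidence) ≈ 0.011815 / 0.045166 ≈ 0.262
P(carbonatite | evidence) ≈ 7.5012e-05 / 0.045166 ≈ 0.002
P(sediment-hosted zinc | evidence) ≈ 0.023854 / 0.045166 ≈ 0.528
P(pegmatite | evidence) ≈ 0.0094225 / 0.045166 ≈ 0.209
The largest is 0.528, so sediment-hosted zinc is most probable.

sediment-hosted zinc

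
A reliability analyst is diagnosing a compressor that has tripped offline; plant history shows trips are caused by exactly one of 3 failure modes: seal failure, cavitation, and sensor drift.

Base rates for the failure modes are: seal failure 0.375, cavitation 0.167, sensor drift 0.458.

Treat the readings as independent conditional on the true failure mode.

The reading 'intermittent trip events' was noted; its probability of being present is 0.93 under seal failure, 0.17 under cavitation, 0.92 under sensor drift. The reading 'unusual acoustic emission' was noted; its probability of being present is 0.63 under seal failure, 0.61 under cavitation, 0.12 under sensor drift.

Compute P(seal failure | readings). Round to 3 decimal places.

0.764

For each hypothesis, the unnormalized posterior weight is prior × product of the reading likelihoods:
  seal failure: 0.375 × 0.93 × 0.63 = 0.21971
  cavitation: 0.167 × 0.17 × 0.61 = 0.017318
  sensor drift: 0.458 × 0.92 × 0.12 = 0.050563
Normalizing constant Z = 0.21971 + 0.017318 + 0.050563 = 0.28759.
P(seal failure | evidence) = 0.21971 / 0.28759 ≈ 0.764.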